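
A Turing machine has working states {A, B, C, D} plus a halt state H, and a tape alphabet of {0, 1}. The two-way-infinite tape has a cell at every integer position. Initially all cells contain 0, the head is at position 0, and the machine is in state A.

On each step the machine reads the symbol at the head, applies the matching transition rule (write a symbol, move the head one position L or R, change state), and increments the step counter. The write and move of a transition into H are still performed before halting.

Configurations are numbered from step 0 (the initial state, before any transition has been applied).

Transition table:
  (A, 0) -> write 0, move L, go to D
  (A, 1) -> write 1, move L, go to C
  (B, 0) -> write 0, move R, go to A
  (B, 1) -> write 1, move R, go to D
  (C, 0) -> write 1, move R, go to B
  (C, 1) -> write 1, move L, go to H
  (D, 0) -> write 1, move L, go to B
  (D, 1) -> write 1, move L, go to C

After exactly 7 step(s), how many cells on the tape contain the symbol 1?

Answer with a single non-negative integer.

Step 1: in state A at pos 0, read 0 -> (A,0)->write 0,move L,goto D. Now: state=D, head=-1, tape[-2..1]=0000 (head:  ^)
Step 2: in state D at pos -1, read 0 -> (D,0)->write 1,move L,goto B. Now: state=B, head=-2, tape[-3..1]=00100 (head:  ^)
Step 3: in state B at pos -2, read 0 -> (B,0)->write 0,move R,goto A. Now: state=A, head=-1, tape[-3..1]=00100 (head:   ^)
Step 4: in state A at pos -1, read 1 -> (A,1)->write 1,move L,goto C. Now: state=C, head=-2, tape[-3..1]=00100 (head:  ^)
Step 5: in state C at pos -2, read 0 -> (C,0)->write 1,move R,goto B. Now: state=B, head=-1, tape[-3..1]=01100 (head:   ^)
Step 6: in state B at pos -1, read 1 -> (B,1)->write 1,move R,goto D. Now: state=D, head=0, tape[-3..1]=01100 (head:    ^)
Step 7: in state D at pos 0, read 0 -> (D,0)->write 1,move L,goto B. Now: state=B, head=-1, tape[-3..1]=01110 (head:   ^)
Cells containing 1 after step 7: {-2, -1, 0} -> 3 cell(s)

Answer: 3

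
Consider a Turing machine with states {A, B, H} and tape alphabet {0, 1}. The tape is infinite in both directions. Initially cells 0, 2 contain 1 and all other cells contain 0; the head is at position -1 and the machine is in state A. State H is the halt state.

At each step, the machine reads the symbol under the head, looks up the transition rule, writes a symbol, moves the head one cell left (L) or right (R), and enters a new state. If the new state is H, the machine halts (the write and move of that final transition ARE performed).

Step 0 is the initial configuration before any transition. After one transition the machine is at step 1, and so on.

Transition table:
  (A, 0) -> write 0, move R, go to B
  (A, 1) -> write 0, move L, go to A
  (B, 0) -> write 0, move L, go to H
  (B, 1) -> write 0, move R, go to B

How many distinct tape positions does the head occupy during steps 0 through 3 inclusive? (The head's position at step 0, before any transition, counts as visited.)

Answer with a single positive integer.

Step 1: in state A at pos -1, read 0 -> (A,0)->write 0,move R,goto B. Now: state=B, head=0, tape[-2..3]=001010 (head:   ^)
Step 2: in state B at pos 0, read 1 -> (B,1)->write 0,move R,goto B. Now: state=B, head=1, tape[-2..3]=000010 (head:    ^)
Step 3: in state B at pos 1, read 0 -> (B,0)->write 0,move L,goto H. Now: state=H, head=0, tape[-2..3]=000010 (head:   ^)
Head positions at steps 0..3: starting at -1, distinct positions visited = {-1, 0, 1} -> 3 position(s)

Answer: 3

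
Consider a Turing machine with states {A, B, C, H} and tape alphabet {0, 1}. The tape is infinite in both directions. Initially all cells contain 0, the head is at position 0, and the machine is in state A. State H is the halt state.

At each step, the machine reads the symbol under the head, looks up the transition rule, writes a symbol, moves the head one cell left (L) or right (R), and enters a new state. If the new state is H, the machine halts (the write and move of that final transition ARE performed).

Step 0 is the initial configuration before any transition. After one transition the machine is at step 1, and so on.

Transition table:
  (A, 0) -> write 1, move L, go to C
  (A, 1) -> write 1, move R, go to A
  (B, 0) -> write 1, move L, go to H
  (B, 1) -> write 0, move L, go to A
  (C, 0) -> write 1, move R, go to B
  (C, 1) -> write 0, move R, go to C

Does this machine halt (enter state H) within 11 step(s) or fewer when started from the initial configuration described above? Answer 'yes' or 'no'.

Answer: yes

Derivation:
Step 1: in state A at pos 0, read 0 -> (A,0)->write 1,move L,goto C. Now: state=C, head=-1, tape[-2..1]=0010 (head:  ^)
Step 2: in state C at pos -1, read 0 -> (C,0)->write 1,move R,goto B. Now: state=B, head=0, tape[-2..1]=0110 (head:   ^)
Step 3: in state B at pos 0, read 1 -> (B,1)->write 0,move L,goto A. Now: state=A, head=-1, tape[-2..1]=0100 (head:  ^)
Step 4: in state A at pos -1, read 1 -> (A,1)->write 1,move R,goto A. Now: state=A, head=0, tape[-2..1]=0100 (head:   ^)
Step 5: in state A at pos 0, read 0 -> (A,0)->write 1,move L,goto C. Now: state=C, head=-1, tape[-2..1]=0110 (head:  ^)
Step 6: in state C at pos -1, read 1 -> (C,1)->write 0,move R,goto C. Now: state=C, head=0, tape[-2..1]=0010 (head:   ^)
Step 7: in state C at pos 0, read 1 -> (C,1)->write 0,move R,goto C. Now: state=C, head=1, tape[-2..2]=00000 (head:    ^)
Step 8: in state C at pos 1, read 0 -> (C,0)->write 1,move R,goto B. Now: state=B, head=2, tape[-2..3]=000100 (head:     ^)
Step 9: in state B at pos 2, read 0 -> (B,0)->write 1,move L,goto H. Now: state=H, head=1, tape[-2..3]=000110 (head:    ^)
State H reached at step 9; 9 <= 11 -> yes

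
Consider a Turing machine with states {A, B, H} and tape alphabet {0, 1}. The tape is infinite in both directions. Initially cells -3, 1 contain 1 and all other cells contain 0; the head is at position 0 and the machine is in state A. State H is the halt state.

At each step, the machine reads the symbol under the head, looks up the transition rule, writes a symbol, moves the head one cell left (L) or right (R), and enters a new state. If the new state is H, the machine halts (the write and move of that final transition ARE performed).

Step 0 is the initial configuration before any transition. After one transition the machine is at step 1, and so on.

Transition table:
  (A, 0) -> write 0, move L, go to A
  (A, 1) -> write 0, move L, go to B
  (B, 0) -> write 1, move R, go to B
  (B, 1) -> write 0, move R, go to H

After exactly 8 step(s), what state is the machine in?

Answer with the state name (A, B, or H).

Answer: B

Derivation:
Step 1: in state A at pos 0, read 0 -> (A,0)->write 0,move L,goto A. Now: state=A, head=-1, tape[-4..2]=0100010 (head:    ^)
Step 2: in state A at pos -1, read 0 -> (A,0)->write 0,move L,goto A. Now: state=A, head=-2, tape[-4..2]=0100010 (head:   ^)
Step 3: in state A at pos -2, read 0 -> (A,0)->write 0,move L,goto A. Now: state=A, head=-3, tape[-4..2]=0100010 (head:  ^)
Step 4: in state A at pos -3, read 1 -> (A,1)->write 0,move L,goto B. Now: state=B, head=-4, tape[-5..2]=00000010 (head:  ^)
Step 5: in state B at pos -4, read 0 -> (B,0)->write 1,move R,goto B. Now: state=B, head=-3, tape[-5..2]=01000010 (head:   ^)
Step 6: in state B at pos -3, read 0 -> (B,0)->write 1,move R,goto B. Now: state=B, head=-2, tape[-5..2]=01100010 (head:    ^)
Step 7: in state B at pos -2, read 0 -> (B,0)->write 1,move R,goto B. Now: state=B, head=-1, tape[-5..2]=01110010 (head:     ^)
Step 8: in state B at pos -1, read 0 -> (B,0)->write 1,move R,goto B. Now: state=B, head=0, tape[-5..2]=01111010 (head:      ^)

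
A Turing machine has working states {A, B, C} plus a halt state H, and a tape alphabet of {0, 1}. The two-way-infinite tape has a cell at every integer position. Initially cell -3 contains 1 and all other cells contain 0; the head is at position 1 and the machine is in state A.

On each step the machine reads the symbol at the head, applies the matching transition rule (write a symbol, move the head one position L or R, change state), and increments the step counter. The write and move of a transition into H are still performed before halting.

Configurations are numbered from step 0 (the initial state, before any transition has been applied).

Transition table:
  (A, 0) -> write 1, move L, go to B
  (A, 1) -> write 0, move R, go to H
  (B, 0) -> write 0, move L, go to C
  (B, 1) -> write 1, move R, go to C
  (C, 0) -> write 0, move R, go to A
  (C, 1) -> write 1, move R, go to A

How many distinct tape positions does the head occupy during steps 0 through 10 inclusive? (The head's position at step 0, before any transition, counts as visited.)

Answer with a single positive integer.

Step 1: in state A at pos 1, read 0 -> (A,0)->write 1,move L,goto B. Now: state=B, head=0, tape[-4..2]=0100010 (head:     ^)
Step 2: in state B at pos 0, read 0 -> (B,0)->write 0,move L,goto C. Now: state=C, head=-1, tape[-4..2]=0100010 (head:    ^)
Step 3: in state C at pos -1, read 0 -> (C,0)->write 0,move R,goto A. Now: state=A, head=0, tape[-4..2]=0100010 (head:     ^)
Step 4: in state A at pos 0, read 0 -> (A,0)->write 1,move L,goto B. Now: state=B, head=-1, tape[-4..2]=0100110 (head:    ^)
Step 5: in state B at pos -1, read 0 -> (B,0)->write 0,move L,goto C. Now: state=C, head=-2, tape[-4..2]=0100110 (head:   ^)
Step 6: in state C at pos -2, read 0 -> (C,0)->write 0,move R,goto A. Now: state=A, head=-1, tape[-4..2]=0100110 (head:    ^)
Step 7: in state A at pos -1, read 0 -> (A,0)->write 1,move L,goto B. Now: state=B, head=-2, tape[-4..2]=0101110 (head:   ^)
Step 8: in state B at pos -2, read 0 -> (B,0)->write 0,move L,goto C. Now: state=C, head=-3, tape[-4..2]=0101110 (head:  ^)
Step 9: in state C at pos -3, read 1 -> (C,1)->write 1,move R,goto A. Now: state=A, head=-2, tape[-4..2]=0101110 (head:   ^)
Step 10: in state A at pos -2, read 0 -> (A,0)->write 1,move L,goto B. Now: state=B, head=-3, tape[-4..2]=0111110 (head:  ^)
Head positions at steps 0..10: starting at 1, distinct positions visited = {-3, -2, -1, 0, 1} -> 5 position(s)

Answer: 5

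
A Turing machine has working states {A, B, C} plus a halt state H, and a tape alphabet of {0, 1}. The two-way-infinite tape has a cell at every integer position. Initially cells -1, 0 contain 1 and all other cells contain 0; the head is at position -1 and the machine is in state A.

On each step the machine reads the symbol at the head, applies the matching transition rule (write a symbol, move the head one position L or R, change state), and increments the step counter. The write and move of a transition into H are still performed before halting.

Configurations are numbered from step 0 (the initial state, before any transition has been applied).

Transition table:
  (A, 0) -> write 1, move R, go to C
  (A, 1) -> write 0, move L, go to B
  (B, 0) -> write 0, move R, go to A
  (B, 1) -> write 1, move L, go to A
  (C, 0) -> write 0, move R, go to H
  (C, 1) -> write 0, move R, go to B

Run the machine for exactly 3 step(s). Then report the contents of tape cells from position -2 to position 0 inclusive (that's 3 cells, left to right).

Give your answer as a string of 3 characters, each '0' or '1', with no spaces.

Step 1: in state A at pos -1, read 1 -> (A,1)->write 0,move L,goto B. Now: state=B, head=-2, tape[-3..1]=00010 (head:  ^)
Step 2: in state B at pos -2, read 0 -> (B,0)->write 0,move R,goto A. Now: state=A, head=-1, tape[-3..1]=00010 (head:   ^)
Step 3: in state A at pos -1, read 0 -> (A,0)->write 1,move R,goto C. Now: state=C, head=0, tape[-3..1]=00110 (head:    ^)

Answer: 011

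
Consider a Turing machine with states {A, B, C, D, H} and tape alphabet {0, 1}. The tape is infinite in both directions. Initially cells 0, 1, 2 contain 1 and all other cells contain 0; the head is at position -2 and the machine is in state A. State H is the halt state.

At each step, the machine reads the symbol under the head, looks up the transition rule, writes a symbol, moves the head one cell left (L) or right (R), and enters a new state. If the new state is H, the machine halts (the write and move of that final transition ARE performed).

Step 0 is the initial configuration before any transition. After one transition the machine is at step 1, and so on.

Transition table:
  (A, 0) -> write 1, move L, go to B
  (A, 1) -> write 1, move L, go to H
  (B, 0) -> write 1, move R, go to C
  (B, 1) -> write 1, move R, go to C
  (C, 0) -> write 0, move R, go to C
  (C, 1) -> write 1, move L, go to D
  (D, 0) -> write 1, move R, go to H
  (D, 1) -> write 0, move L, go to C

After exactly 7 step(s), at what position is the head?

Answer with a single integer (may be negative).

Step 1: in state A at pos -2, read 0 -> (A,0)->write 1,move L,goto B. Now: state=B, head=-3, tape[-4..3]=00101110 (head:  ^)
Step 2: in state B at pos -3, read 0 -> (B,0)->write 1,move R,goto C. Now: state=C, head=-2, tape[-4..3]=01101110 (head:   ^)
Step 3: in state C at pos -2, read 1 -> (C,1)->write 1,move L,goto D. Now: state=D, head=-3, tape[-4..3]=01101110 (head:  ^)
Step 4: in state D at pos -3, read 1 -> (D,1)->write 0,move L,goto C. Now: state=C, head=-4, tape[-5..3]=000101110 (head:  ^)
Step 5: in state C at pos -4, read 0 -> (C,0)->write 0,move R,goto C. Now: state=C, head=-3, tape[-5..3]=000101110 (head:   ^)
Step 6: in state C at pos -3, read 0 -> (C,0)->write 0,move R,goto C. Now: state=C, head=-2, tape[-5..3]=000101110 (head:    ^)
Step 7: in state C at pos -2, read 1 -> (C,1)->write 1,move L,goto D. Now: state=D, head=-3, tape[-5..3]=000101110 (head:   ^)

Answer: -3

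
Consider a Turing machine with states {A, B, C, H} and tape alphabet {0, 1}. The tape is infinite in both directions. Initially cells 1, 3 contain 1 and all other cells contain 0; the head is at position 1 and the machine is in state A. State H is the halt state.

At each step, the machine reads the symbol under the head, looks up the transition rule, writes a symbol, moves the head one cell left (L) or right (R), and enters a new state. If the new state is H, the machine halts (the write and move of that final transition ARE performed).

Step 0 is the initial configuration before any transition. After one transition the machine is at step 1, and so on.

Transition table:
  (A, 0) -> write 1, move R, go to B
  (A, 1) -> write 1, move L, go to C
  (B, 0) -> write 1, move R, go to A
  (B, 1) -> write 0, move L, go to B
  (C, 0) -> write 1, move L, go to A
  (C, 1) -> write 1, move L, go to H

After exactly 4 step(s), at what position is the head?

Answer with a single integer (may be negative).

Answer: -1

Derivation:
Step 1: in state A at pos 1, read 1 -> (A,1)->write 1,move L,goto C. Now: state=C, head=0, tape[-1..4]=001010 (head:  ^)
Step 2: in state C at pos 0, read 0 -> (C,0)->write 1,move L,goto A. Now: state=A, head=-1, tape[-2..4]=0011010 (head:  ^)
Step 3: in state A at pos -1, read 0 -> (A,0)->write 1,move R,goto B. Now: state=B, head=0, tape[-2..4]=0111010 (head:   ^)
Step 4: in state B at pos 0, read 1 -> (B,1)->write 0,move L,goto B. Now: state=B, head=-1, tape[-2..4]=0101010 (head:  ^)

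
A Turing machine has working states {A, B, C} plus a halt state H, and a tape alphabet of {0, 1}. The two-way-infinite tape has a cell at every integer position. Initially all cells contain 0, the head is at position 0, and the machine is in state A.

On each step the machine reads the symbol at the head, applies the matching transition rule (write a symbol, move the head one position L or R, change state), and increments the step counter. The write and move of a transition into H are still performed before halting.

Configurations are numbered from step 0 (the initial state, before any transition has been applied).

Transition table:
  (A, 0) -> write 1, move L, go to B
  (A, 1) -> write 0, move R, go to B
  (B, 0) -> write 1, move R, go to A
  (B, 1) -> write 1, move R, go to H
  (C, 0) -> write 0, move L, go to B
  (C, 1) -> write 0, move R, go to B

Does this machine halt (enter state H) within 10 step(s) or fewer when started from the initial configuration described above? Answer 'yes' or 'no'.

Answer: yes

Derivation:
Step 1: in state A at pos 0, read 0 -> (A,0)->write 1,move L,goto B. Now: state=B, head=-1, tape[-2..1]=0010 (head:  ^)
Step 2: in state B at pos -1, read 0 -> (B,0)->write 1,move R,goto A. Now: state=A, head=0, tape[-2..1]=0110 (head:   ^)
Step 3: in state A at pos 0, read 1 -> (A,1)->write 0,move R,goto B. Now: state=B, head=1, tape[-2..2]=01000 (head:    ^)
Step 4: in state B at pos 1, read 0 -> (B,0)->write 1,move R,goto A. Now: state=A, head=2, tape[-2..3]=010100 (head:     ^)
Step 5: in state A at pos 2, read 0 -> (A,0)->write 1,move L,goto B. Now: state=B, head=1, tape[-2..3]=010110 (head:    ^)
Step 6: in state B at pos 1, read 1 -> (B,1)->write 1,move R,goto H. Now: state=H, head=2, tape[-2..3]=010110 (head:     ^)
State H reached at step 6; 6 <= 10 -> yes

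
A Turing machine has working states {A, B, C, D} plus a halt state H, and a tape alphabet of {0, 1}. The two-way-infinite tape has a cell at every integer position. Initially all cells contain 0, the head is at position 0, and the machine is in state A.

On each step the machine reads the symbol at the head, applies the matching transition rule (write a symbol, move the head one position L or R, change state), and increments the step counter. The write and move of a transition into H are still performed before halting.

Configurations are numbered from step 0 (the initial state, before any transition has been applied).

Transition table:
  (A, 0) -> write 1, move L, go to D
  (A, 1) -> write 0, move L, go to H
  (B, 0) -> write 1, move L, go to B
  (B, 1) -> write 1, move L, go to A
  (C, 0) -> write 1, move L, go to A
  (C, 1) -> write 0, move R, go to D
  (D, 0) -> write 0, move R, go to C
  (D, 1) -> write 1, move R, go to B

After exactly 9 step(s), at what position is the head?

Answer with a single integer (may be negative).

Step 1: in state A at pos 0, read 0 -> (A,0)->write 1,move L,goto D. Now: state=D, head=-1, tape[-2..1]=0010 (head:  ^)
Step 2: in state D at pos -1, read 0 -> (D,0)->write 0,move R,goto C. Now: state=C, head=0, tape[-2..1]=0010 (head:   ^)
Step 3: in state C at pos 0, read 1 -> (C,1)->write 0,move R,goto D. Now: state=D, head=1, tape[-2..2]=00000 (head:    ^)
Step 4: in state D at pos 1, read 0 -> (D,0)->write 0,move R,goto C. Now: state=C, head=2, tape[-2..3]=000000 (head:     ^)
Step 5: in state C at pos 2, read 0 -> (C,0)->write 1,move L,goto A. Now: state=A, head=1, tape[-2..3]=000010 (head:    ^)
Step 6: in state A at pos 1, read 0 -> (A,0)->write 1,move L,goto D. Now: state=D, head=0, tape[-2..3]=000110 (head:   ^)
Step 7: in state D at pos 0, read 0 -> (D,0)->write 0,move R,goto C. Now: state=C, head=1, tape[-2..3]=000110 (head:    ^)
Step 8: in state C at pos 1, read 1 -> (C,1)->write 0,move R,goto D. Now: state=D, head=2, tape[-2..3]=000010 (head:     ^)
Step 9: in state D at pos 2, read 1 -> (D,1)->write 1,move R,goto B. Now: state=B, head=3, tape[-2..4]=0000100 (head:      ^)

Answer: 3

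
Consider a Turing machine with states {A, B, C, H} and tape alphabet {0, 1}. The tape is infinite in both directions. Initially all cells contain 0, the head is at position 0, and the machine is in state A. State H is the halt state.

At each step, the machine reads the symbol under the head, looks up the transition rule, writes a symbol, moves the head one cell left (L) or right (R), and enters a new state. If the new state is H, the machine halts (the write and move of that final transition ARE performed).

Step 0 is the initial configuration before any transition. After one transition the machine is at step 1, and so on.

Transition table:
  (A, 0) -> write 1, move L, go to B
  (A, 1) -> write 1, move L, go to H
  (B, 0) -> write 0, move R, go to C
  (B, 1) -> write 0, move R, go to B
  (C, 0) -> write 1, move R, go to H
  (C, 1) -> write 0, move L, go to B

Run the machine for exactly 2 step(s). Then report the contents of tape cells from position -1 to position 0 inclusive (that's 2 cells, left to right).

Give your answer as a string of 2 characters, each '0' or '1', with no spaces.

Step 1: in state A at pos 0, read 0 -> (A,0)->write 1,move L,goto B. Now: state=B, head=-1, tape[-2..1]=0010 (head:  ^)
Step 2: in state B at pos -1, read 0 -> (B,0)->write 0,move R,goto C. Now: state=C, head=0, tape[-2..1]=0010 (head:   ^)

Answer: 01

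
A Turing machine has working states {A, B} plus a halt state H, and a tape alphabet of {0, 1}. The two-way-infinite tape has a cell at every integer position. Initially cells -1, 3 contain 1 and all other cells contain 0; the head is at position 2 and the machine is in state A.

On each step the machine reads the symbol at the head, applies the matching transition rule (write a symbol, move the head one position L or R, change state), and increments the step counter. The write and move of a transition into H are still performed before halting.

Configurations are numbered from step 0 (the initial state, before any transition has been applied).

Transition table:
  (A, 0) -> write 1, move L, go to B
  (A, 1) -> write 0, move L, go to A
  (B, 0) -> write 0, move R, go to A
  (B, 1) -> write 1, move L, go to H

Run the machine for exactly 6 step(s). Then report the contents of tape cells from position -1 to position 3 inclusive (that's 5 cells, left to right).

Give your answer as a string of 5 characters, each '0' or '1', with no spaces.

Answer: 10001

Derivation:
Step 1: in state A at pos 2, read 0 -> (A,0)->write 1,move L,goto B. Now: state=B, head=1, tape[-2..4]=0100110 (head:    ^)
Step 2: in state B at pos 1, read 0 -> (B,0)->write 0,move R,goto A. Now: state=A, head=2, tape[-2..4]=0100110 (head:     ^)
Step 3: in state A at pos 2, read 1 -> (A,1)->write 0,move L,goto A. Now: state=A, head=1, tape[-2..4]=0100010 (head:    ^)
Step 4: in state A at pos 1, read 0 -> (A,0)->write 1,move L,goto B. Now: state=B, head=0, tape[-2..4]=0101010 (head:   ^)
Step 5: in state B at pos 0, read 0 -> (B,0)->write 0,move R,goto A. Now: state=A, head=1, tape[-2..4]=0101010 (head:    ^)
Step 6: in state A at pos 1, read 1 -> (A,1)->write 0,move L,goto A. Now: state=A, head=0, tape[-2..4]=0100010 (head:   ^)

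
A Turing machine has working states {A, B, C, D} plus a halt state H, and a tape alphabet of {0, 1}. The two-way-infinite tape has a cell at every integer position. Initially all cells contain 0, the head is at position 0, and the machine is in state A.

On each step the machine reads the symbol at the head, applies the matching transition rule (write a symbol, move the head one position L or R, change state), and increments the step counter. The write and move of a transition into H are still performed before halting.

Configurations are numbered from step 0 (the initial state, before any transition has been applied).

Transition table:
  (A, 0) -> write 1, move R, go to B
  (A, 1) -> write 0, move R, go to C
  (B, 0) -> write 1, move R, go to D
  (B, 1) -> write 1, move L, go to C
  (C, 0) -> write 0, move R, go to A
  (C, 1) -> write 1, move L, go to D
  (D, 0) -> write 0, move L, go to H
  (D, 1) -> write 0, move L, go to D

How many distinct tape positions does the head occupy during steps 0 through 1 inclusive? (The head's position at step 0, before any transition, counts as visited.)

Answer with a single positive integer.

Step 1: in state A at pos 0, read 0 -> (A,0)->write 1,move R,goto B. Now: state=B, head=1, tape[-1..2]=0100 (head:   ^)
Head positions at steps 0..1: starting at 0, distinct positions visited = {0, 1} -> 2 position(s)

Answer: 2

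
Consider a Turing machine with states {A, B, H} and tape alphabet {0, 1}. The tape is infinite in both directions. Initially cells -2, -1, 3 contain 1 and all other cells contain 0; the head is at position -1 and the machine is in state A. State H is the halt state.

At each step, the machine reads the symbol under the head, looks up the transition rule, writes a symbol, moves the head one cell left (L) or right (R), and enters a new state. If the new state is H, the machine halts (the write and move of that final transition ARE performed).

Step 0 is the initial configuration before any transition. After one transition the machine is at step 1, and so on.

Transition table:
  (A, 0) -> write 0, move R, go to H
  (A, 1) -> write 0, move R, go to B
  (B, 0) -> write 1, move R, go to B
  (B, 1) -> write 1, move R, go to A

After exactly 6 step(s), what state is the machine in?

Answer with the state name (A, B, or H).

Step 1: in state A at pos -1, read 1 -> (A,1)->write 0,move R,goto B. Now: state=B, head=0, tape[-3..4]=01000010 (head:    ^)
Step 2: in state B at pos 0, read 0 -> (B,0)->write 1,move R,goto B. Now: state=B, head=1, tape[-3..4]=01010010 (head:     ^)
Step 3: in state B at pos 1, read 0 -> (B,0)->write 1,move R,goto B. Now: state=B, head=2, tape[-3..4]=01011010 (head:      ^)
Step 4: in state B at pos 2, read 0 -> (B,0)->write 1,move R,goto B. Now: state=B, head=3, tape[-3..4]=01011110 (head:       ^)
Step 5: in state B at pos 3, read 1 -> (B,1)->write 1,move R,goto A. Now: state=A, head=4, tape[-3..5]=010111100 (head:        ^)
Step 6: in state A at pos 4, read 0 -> (A,0)->write 0,move R,goto H. Now: state=H, head=5, tape[-3..6]=0101111000 (head:         ^)

Answer: H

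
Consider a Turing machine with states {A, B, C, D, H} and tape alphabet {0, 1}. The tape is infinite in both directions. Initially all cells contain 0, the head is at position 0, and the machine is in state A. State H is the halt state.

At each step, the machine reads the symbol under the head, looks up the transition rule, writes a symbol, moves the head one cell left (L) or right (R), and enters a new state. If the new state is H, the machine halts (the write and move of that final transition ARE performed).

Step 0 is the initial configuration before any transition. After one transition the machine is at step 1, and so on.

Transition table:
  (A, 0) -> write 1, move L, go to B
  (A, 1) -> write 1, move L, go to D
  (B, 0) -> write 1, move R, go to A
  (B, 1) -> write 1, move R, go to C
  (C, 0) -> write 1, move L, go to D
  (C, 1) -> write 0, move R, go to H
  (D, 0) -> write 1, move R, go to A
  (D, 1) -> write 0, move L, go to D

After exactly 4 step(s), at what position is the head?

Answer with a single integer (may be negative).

Step 1: in state A at pos 0, read 0 -> (A,0)->write 1,move L,goto B. Now: state=B, head=-1, tape[-2..1]=0010 (head:  ^)
Step 2: in state B at pos -1, read 0 -> (B,0)->write 1,move R,goto A. Now: state=A, head=0, tape[-2..1]=0110 (head:   ^)
Step 3: in state A at pos 0, read 1 -> (A,1)->write 1,move L,goto D. Now: state=D, head=-1, tape[-2..1]=0110 (head:  ^)
Step 4: in state D at pos -1, read 1 -> (D,1)->write 0,move L,goto D. Now: state=D, head=-2, tape[-3..1]=00010 (head:  ^)

Answer: -2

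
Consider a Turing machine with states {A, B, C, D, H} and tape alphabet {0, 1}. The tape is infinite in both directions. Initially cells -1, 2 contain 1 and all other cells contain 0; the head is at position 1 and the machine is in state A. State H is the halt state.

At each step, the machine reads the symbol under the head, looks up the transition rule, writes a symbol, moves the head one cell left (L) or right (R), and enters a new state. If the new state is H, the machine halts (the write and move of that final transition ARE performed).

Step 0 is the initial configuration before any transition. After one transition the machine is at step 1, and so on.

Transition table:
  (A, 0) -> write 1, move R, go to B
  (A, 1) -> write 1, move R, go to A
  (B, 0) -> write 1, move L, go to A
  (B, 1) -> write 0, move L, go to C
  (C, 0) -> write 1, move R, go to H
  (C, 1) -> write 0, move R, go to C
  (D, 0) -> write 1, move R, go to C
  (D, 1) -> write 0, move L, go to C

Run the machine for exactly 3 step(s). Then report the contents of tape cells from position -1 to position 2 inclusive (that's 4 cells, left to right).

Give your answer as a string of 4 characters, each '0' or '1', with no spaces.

Answer: 1000

Derivation:
Step 1: in state A at pos 1, read 0 -> (A,0)->write 1,move R,goto B. Now: state=B, head=2, tape[-2..3]=010110 (head:     ^)
Step 2: in state B at pos 2, read 1 -> (B,1)->write 0,move L,goto C. Now: state=C, head=1, tape[-2..3]=010100 (head:    ^)
Step 3: in state C at pos 1, read 1 -> (C,1)->write 0,move R,goto C. Now: state=C, head=2, tape[-2..3]=010000 (head:     ^)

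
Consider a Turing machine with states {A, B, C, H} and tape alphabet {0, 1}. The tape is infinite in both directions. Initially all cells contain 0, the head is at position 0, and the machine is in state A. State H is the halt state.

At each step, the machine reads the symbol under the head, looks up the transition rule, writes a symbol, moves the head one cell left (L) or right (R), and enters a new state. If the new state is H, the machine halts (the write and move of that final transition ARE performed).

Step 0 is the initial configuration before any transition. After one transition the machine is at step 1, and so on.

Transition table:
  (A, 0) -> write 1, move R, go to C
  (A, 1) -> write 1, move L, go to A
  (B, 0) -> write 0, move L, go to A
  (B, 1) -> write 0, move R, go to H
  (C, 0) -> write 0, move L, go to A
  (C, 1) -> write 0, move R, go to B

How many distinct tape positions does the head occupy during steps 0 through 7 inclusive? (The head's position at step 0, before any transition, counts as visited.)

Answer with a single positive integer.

Answer: 3

Derivation:
Step 1: in state A at pos 0, read 0 -> (A,0)->write 1,move R,goto C. Now: state=C, head=1, tape[-1..2]=0100 (head:   ^)
Step 2: in state C at pos 1, read 0 -> (C,0)->write 0,move L,goto A. Now: state=A, head=0, tape[-1..2]=0100 (head:  ^)
Step 3: in state A at pos 0, read 1 -> (A,1)->write 1,move L,goto A. Now: state=A, head=-1, tape[-2..2]=00100 (head:  ^)
Step 4: in state A at pos -1, read 0 -> (A,0)->write 1,move R,goto C. Now: state=C, head=0, tape[-2..2]=01100 (head:   ^)
Step 5: in state C at pos 0, read 1 -> (C,1)->write 0,move R,goto B. Now: state=B, head=1, tape[-2..2]=01000 (head:    ^)
Step 6: in state B at pos 1, read 0 -> (B,0)->write 0,move L,goto A. Now: state=A, head=0, tape[-2..2]=01000 (head:   ^)
Step 7: in state A at pos 0, read 0 -> (A,0)->write 1,move R,goto C. Now: state=C, head=1, tape[-2..2]=01100 (head:    ^)
Head positions at steps 0..7: starting at 0, distinct positions visited = {-1, 0, 1} -> 3 position(s)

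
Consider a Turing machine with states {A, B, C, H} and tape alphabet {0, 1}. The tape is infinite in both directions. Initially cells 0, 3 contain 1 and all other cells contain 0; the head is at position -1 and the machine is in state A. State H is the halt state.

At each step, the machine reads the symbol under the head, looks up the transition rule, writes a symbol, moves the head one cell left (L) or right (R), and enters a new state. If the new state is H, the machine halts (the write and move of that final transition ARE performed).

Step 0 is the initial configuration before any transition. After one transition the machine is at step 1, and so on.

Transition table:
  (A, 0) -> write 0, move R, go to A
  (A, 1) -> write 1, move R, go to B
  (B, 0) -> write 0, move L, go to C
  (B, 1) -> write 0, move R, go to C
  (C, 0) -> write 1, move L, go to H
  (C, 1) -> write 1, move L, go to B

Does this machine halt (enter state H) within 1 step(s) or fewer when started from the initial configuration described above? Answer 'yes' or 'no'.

Step 1: in state A at pos -1, read 0 -> (A,0)->write 0,move R,goto A. Now: state=A, head=0, tape[-2..4]=0010010 (head:   ^)
After 1 step(s): state = A (not H) -> not halted within 1 -> no

Answer: no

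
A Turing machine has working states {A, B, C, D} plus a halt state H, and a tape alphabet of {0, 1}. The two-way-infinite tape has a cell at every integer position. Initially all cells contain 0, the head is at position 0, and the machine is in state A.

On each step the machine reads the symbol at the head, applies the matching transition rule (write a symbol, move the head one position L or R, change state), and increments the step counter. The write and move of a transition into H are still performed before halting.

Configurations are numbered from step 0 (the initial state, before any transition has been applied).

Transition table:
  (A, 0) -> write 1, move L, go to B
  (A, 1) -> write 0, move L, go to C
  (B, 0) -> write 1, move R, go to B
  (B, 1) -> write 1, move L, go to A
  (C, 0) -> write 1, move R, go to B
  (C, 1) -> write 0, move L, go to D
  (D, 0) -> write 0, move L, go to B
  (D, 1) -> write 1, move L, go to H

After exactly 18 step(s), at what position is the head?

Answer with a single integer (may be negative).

Step 1: in state A at pos 0, read 0 -> (A,0)->write 1,move L,goto B. Now: state=B, head=-1, tape[-2..1]=0010 (head:  ^)
Step 2: in state B at pos -1, read 0 -> (B,0)->write 1,move R,goto B. Now: state=B, head=0, tape[-2..1]=0110 (head:   ^)
Step 3: in state B at pos 0, read 1 -> (B,1)->write 1,move L,goto A. Now: state=A, head=-1, tape[-2..1]=0110 (head:  ^)
Step 4: in state A at pos -1, read 1 -> (A,1)->write 0,move L,goto C. Now: state=C, head=-2, tape[-3..1]=00010 (head:  ^)
Step 5: in state C at pos -2, read 0 -> (C,0)->write 1,move R,goto B. Now: state=B, head=-1, tape[-3..1]=01010 (head:   ^)
Step 6: in state B at pos -1, read 0 -> (B,0)->write 1,move R,goto B. Now: state=B, head=0, tape[-3..1]=01110 (head:    ^)
Step 7: in state B at pos 0, read 1 -> (B,1)->write 1,move L,goto A. Now: state=A, head=-1, tape[-3..1]=01110 (head:   ^)
Step 8: in state A at pos -1, read 1 -> (A,1)->write 0,move L,goto C. Now: state=C, head=-2, tape[-3..1]=01010 (head:  ^)
Step 9: in state C at pos -2, read 1 -> (C,1)->write 0,move L,goto D. Now: state=D, head=-3, tape[-4..1]=000010 (head:  ^)
Step 10: in state D at pos -3, read 0 -> (D,0)->write 0,move L,goto B. Now: state=B, head=-4, tape[-5..1]=0000010 (head:  ^)
Step 11: in state B at pos -4, read 0 -> (B,0)->write 1,move R,goto B. Now: state=B, head=-3, tape[-5..1]=0100010 (head:   ^)
Step 12: in state B at pos -3, read 0 -> (B,0)->write 1,move R,goto B. Now: state=B, head=-2, tape[-5..1]=0110010 (head:    ^)
Step 13: in state B at pos -2, read 0 -> (B,0)->write 1,move R,goto B. Now: state=B, head=-1, tape[-5..1]=0111010 (head:     ^)
Step 14: in state B at pos -1, read 0 -> (B,0)->write 1,move R,goto B. Now: state=B, head=0, tape[-5..1]=0111110 (head:      ^)
Step 15: in state B at pos 0, read 1 -> (B,1)->write 1,move L,goto A. Now: state=A, head=-1, tape[-5..1]=0111110 (head:     ^)
Step 16: in state A at pos -1, read 1 -> (A,1)->write 0,move L,goto C. Now: state=C, head=-2, tape[-5..1]=0111010 (head:    ^)
Step 17: in state C at pos -2, read 1 -> (C,1)->write 0,move L,goto D. Now: state=D, head=-3, tape[-5..1]=0110010 (head:   ^)
Step 18: in state D at pos -3, read 1 -> (D,1)->write 1,move L,goto H. Now: state=H, head=-4, tape[-5..1]=0110010 (head:  ^)

Answer: -4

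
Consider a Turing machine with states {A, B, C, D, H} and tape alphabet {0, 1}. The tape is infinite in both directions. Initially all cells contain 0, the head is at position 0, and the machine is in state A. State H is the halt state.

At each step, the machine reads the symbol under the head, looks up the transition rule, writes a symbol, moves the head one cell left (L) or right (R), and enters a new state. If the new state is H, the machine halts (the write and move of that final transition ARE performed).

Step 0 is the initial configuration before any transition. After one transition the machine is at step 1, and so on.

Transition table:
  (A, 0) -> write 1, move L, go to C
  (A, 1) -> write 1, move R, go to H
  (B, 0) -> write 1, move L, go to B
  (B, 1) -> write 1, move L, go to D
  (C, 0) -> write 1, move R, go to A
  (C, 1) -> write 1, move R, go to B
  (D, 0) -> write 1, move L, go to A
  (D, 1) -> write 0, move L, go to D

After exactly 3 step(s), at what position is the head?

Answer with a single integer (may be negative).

Step 1: in state A at pos 0, read 0 -> (A,0)->write 1,move L,goto C. Now: state=C, head=-1, tape[-2..1]=0010 (head:  ^)
Step 2: in state C at pos -1, read 0 -> (C,0)->write 1,move R,goto A. Now: state=A, head=0, tape[-2..1]=0110 (head:   ^)
Step 3: in state A at pos 0, read 1 -> (A,1)->write 1,move R,goto H. Now: state=H, head=1, tape[-2..2]=01100 (head:    ^)

Answer: 1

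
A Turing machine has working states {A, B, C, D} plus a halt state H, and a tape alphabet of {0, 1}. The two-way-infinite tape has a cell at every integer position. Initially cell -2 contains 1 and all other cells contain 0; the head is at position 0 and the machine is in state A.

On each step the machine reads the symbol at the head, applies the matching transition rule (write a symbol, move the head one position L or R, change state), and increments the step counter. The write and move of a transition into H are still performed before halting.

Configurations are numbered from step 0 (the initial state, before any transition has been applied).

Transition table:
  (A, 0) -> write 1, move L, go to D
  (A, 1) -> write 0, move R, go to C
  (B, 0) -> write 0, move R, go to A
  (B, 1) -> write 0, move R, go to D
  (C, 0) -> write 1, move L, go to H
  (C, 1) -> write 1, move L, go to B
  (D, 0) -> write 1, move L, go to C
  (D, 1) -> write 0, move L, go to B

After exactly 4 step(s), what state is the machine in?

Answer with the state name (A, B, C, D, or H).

Step 1: in state A at pos 0, read 0 -> (A,0)->write 1,move L,goto D. Now: state=D, head=-1, tape[-3..1]=01010 (head:   ^)
Step 2: in state D at pos -1, read 0 -> (D,0)->write 1,move L,goto C. Now: state=C, head=-2, tape[-3..1]=01110 (head:  ^)
Step 3: in state C at pos -2, read 1 -> (C,1)->write 1,move L,goto B. Now: state=B, head=-3, tape[-4..1]=001110 (head:  ^)
Step 4: in state B at pos -3, read 0 -> (B,0)->write 0,move R,goto A. Now: state=A, head=-2, tape[-4..1]=001110 (head:   ^)

Answer: A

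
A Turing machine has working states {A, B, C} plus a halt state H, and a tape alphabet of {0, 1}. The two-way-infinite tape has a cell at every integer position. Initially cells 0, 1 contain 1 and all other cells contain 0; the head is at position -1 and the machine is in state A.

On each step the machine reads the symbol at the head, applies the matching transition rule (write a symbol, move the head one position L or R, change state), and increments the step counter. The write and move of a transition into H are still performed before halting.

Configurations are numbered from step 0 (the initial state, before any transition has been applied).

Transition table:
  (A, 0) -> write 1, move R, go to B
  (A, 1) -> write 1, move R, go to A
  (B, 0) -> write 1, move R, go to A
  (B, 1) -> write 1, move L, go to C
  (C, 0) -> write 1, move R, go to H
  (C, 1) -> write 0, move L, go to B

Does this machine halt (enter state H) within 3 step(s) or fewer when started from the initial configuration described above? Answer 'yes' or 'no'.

Step 1: in state A at pos -1, read 0 -> (A,0)->write 1,move R,goto B. Now: state=B, head=0, tape[-2..2]=01110 (head:   ^)
Step 2: in state B at pos 0, read 1 -> (B,1)->write 1,move L,goto C. Now: state=C, head=-1, tape[-2..2]=01110 (head:  ^)
Step 3: in state C at pos -1, read 1 -> (C,1)->write 0,move L,goto B. Now: state=B, head=-2, tape[-3..2]=000110 (head:  ^)
After 3 step(s): state = B (not H) -> not halted within 3 -> no

Answer: no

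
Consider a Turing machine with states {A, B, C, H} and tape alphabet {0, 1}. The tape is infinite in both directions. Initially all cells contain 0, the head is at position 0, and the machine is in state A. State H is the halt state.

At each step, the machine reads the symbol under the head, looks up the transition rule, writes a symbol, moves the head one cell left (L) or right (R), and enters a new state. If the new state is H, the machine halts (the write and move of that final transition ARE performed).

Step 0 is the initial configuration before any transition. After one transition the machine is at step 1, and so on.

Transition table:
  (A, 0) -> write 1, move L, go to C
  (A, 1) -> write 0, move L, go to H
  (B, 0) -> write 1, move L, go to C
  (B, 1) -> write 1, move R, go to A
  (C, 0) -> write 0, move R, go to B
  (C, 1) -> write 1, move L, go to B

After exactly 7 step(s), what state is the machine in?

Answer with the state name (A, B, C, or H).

Step 1: in state A at pos 0, read 0 -> (A,0)->write 1,move L,goto C. Now: state=C, head=-1, tape[-2..1]=0010 (head:  ^)
Step 2: in state C at pos -1, read 0 -> (C,0)->write 0,move R,goto B. Now: state=B, head=0, tape[-2..1]=0010 (head:   ^)
Step 3: in state B at pos 0, read 1 -> (B,1)->write 1,move R,goto A. Now: state=A, head=1, tape[-2..2]=00100 (head:    ^)
Step 4: in state A at pos 1, read 0 -> (A,0)->write 1,move L,goto C. Now: state=C, head=0, tape[-2..2]=00110 (head:   ^)
Step 5: in state C at pos 0, read 1 -> (C,1)->write 1,move L,goto B. Now: state=B, head=-1, tape[-2..2]=00110 (head:  ^)
Step 6: in state B at pos -1, read 0 -> (B,0)->write 1,move L,goto C. Now: state=C, head=-2, tape[-3..2]=001110 (head:  ^)
Step 7: in state C at pos -2, read 0 -> (C,0)->write 0,move R,goto B. Now: state=B, head=-1, tape[-3..2]=001110 (head:   ^)

Answer: B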